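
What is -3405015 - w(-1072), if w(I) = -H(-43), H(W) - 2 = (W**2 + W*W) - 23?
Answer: -3401338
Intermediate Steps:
H(W) = -21 + 2*W**2 (H(W) = 2 + ((W**2 + W*W) - 23) = 2 + ((W**2 + W**2) - 23) = 2 + (2*W**2 - 23) = 2 + (-23 + 2*W**2) = -21 + 2*W**2)
w(I) = -3677 (w(I) = -(-21 + 2*(-43)**2) = -(-21 + 2*1849) = -(-21 + 3698) = -1*3677 = -3677)
-3405015 - w(-1072) = -3405015 - 1*(-3677) = -3405015 + 3677 = -3401338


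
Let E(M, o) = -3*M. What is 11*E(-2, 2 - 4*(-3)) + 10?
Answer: 76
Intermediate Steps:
11*E(-2, 2 - 4*(-3)) + 10 = 11*(-3*(-2)) + 10 = 11*6 + 10 = 66 + 10 = 76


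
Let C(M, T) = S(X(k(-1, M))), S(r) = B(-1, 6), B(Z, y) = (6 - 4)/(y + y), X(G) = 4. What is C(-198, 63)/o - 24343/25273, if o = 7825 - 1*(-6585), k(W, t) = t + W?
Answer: -2104670507/2185103580 ≈ -0.96319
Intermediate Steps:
k(W, t) = W + t
B(Z, y) = 1/y (B(Z, y) = 2/((2*y)) = 2*(1/(2*y)) = 1/y)
o = 14410 (o = 7825 + 6585 = 14410)
S(r) = 1/6
C(M, T) = 1/6
C(-198, 63)/o - 24343/25273 = (1/6)/14410 - 24343/25273 = (1/6)*(1/14410) - 24343*1/25273 = 1/86460 - 24343/25273 = -2104670507/2185103580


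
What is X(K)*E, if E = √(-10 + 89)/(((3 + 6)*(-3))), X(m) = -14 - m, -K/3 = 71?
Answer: -199*√79/27 ≈ -65.509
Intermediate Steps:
K = -213 (K = -3*71 = -213)
E = -√79/27 (E = √79/((9*(-3))) = √79/(-27) = √79*(-1/27) = -√79/27 ≈ -0.32919)
X(K)*E = (-14 - 1*(-213))*(-√79/27) = (-14 + 213)*(-√79/27) = 199*(-√79/27) = -199*√79/27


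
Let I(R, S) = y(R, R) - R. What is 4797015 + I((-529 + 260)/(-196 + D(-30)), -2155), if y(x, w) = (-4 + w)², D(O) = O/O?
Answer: 182406704041/38025 ≈ 4.7970e+6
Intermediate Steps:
D(O) = 1
I(R, S) = (-4 + R)² - R
4797015 + I((-529 + 260)/(-196 + D(-30)), -2155) = 4797015 + ((-4 + (-529 + 260)/(-196 + 1))² - (-529 + 260)/(-196 + 1)) = 4797015 + ((-4 - 269/(-195))² - (-269)/(-195)) = 4797015 + ((-4 - 269*(-1/195))² - (-269)*(-1)/195) = 4797015 + ((-4 + 269/195)² - 1*269/195) = 4797015 + ((-511/195)² - 269/195) = 4797015 + (261121/38025 - 269/195) = 4797015 + 208666/38025 = 182406704041/38025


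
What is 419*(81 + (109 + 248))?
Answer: 183522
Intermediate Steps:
419*(81 + (109 + 248)) = 419*(81 + 357) = 419*438 = 183522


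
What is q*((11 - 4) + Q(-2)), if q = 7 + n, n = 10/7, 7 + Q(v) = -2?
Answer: -118/7 ≈ -16.857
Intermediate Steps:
Q(v) = -9 (Q(v) = -7 - 2 = -9)
n = 10/7 (n = 10*(1/7) = 10/7 ≈ 1.4286)
q = 59/7 (q = 7 + 10/7 = 59/7 ≈ 8.4286)
q*((11 - 4) + Q(-2)) = 59*((11 - 4) - 9)/7 = 59*(7 - 9)/7 = (59/7)*(-2) = -118/7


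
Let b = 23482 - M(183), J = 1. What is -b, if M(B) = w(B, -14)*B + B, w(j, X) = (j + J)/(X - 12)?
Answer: -319723/13 ≈ -24594.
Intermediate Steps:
w(j, X) = (1 + j)/(-12 + X) (w(j, X) = (j + 1)/(X - 12) = (1 + j)/(-12 + X))
M(B) = B + B*(-1/26 - B/26) (M(B) = ((1 + B)/(-12 - 14))*B + B = ((1 + B)/(-26))*B + B = (-(1 + B)/26)*B + B = (-1/26 - B/26)*B + B = B*(-1/26 - B/26) + B = B + B*(-1/26 - B/26))
b = 319723/13 (b = 23482 - 183*(25 - 1*183)/26 = 23482 - 183*(25 - 183)/26 = 23482 - 183*(-158)/26 = 23482 - 1*(-14457/13) = 23482 + 14457/13 = 319723/13 ≈ 24594.)
-b = -1*319723/13 = -319723/13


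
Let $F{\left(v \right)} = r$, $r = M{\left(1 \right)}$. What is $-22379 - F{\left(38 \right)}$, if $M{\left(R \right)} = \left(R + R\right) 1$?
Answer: $-22381$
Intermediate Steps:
$M{\left(R \right)} = 2 R$ ($M{\left(R \right)} = 2 R 1 = 2 R$)
$r = 2$ ($r = 2 \cdot 1 = 2$)
$F{\left(v \right)} = 2$
$-22379 - F{\left(38 \right)} = -22379 - 2 = -22381$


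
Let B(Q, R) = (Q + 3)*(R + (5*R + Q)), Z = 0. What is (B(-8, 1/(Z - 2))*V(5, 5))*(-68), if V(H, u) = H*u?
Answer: -93500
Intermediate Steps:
B(Q, R) = (3 + Q)*(Q + 6*R) (B(Q, R) = (3 + Q)*(R + (Q + 5*R)) = (3 + Q)*(Q + 6*R))
(B(-8, 1/(Z - 2))*V(5, 5))*(-68) = (((-8)² + 3*(-8) + 18/(0 - 2) + 6*(-8)/(0 - 2))*(5*5))*(-68) = ((64 - 24 + 18/(-2) + 6*(-8)/(-2))*25)*(-68) = ((64 - 24 + 18*(-½) + 6*(-8)*(-½))*25)*(-68) = ((64 - 24 - 9 + 24)*25)*(-68) = (55*25)*(-68) = 1375*(-68) = -93500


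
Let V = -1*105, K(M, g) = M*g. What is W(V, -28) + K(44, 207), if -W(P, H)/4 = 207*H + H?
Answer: 32404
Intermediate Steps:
V = -105
W(P, H) = -832*H (W(P, H) = -4*(207*H + H) = -832*H)
W(V, -28) + K(44, 207) = -832*(-28) + 44*207 = 23296 + 9108 = 32404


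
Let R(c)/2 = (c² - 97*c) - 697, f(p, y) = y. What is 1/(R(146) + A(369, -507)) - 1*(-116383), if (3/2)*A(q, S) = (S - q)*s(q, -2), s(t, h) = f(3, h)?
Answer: 1638905407/14082 ≈ 1.1638e+5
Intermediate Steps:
s(t, h) = h
R(c) = -1394 - 194*c + 2*c² (R(c) = 2*((c² - 97*c) - 697) = 2*(-697 + c² - 97*c) = -1394 - 194*c + 2*c²)
A(q, S) = -4*S/3 + 4*q/3 (A(q, S) = 2*((S - q)*(-2))/3 = 2*(-2*S + 2*q)/3 = -4*S/3 + 4*q/3)
1/(R(146) + A(369, -507)) - 1*(-116383) = 1/((-1394 - 194*146 + 2*146²) + (-4/3*(-507) + (4/3)*369)) - 1*(-116383) = 1/((-1394 - 28324 + 2*21316) + (676 + 492)) + 116383 = 1/((-1394 - 28324 + 42632) + 1168) + 116383 = 1/(12914 + 1168) + 116383 = 1/14082 + 116383 = 1638905407/14082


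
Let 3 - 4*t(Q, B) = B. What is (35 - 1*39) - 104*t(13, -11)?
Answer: -368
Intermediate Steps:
t(Q, B) = 3/4 - B/4
(35 - 1*39) - 104*t(13, -11) = (35 - 1*39) - 104*(3/4 - 1/4*(-11)) = (35 - 39) - 104*(3/4 + 11/4) = -4 - 104*7/2 = -4 - 364 = -368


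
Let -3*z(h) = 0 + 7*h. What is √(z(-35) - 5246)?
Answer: I*√46479/3 ≈ 71.863*I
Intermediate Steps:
z(h) = -7*h/3 (z(h) = -(0 + 7*h)/3 = -7*h/3)
√(z(-35) - 5246) = √(-7/3*(-35) - 5246) = √(245/3 - 5246) = √(-15493/3) = I*√46479/3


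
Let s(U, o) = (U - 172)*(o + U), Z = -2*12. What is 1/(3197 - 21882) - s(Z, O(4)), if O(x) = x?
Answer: -73245201/18685 ≈ -3920.0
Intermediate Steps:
Z = -24
s(U, o) = (-172 + U)*(U + o)
1/(3197 - 21882) - s(Z, O(4)) = 1/(3197 - 21882) - ((-24)**2 - 172*(-24) - 172*4 - 24*4) = 1/(-18685) - (576 + 4128 - 688 - 96) = -1/18685 - 1*3920 = -1/18685 - 3920 = -73245201/18685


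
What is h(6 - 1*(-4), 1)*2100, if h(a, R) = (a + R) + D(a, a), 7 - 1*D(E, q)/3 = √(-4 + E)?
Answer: 67200 - 6300*√6 ≈ 51768.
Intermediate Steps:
D(E, q) = 21 - 3*√(-4 + E)
h(a, R) = 21 + R + a - 3*√(-4 + a) (h(a, R) = (a + R) + (21 - 3*√(-4 + a)) = (R + a) + (21 - 3*√(-4 + a)) = 21 + R + a - 3*√(-4 + a))
h(6 - 1*(-4), 1)*2100 = (21 + 1 + (6 - 1*(-4)) - 3*√(-4 + (6 - 1*(-4))))*2100 = (21 + 1 + (6 + 4) - 3*√(-4 + (6 + 4)))*2100 = (21 + 1 + 10 - 3*√(-4 + 10))*2100 = (21 + 1 + 10 - 3*√6)*2100 = (32 - 3*√6)*2100 = 67200 - 6300*√6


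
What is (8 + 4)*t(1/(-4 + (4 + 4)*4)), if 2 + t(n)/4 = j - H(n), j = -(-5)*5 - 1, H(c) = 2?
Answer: 960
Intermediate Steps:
j = 24 (j = -1*(-25) - 1 = 25 - 1 = 24)
t(n) = 80 (t(n) = -8 + 4*(24 - 1*2) = -8 + 4*(24 - 2) = -8 + 4*22 = -8 + 88 = 80)
(8 + 4)*t(1/(-4 + (4 + 4)*4)) = (8 + 4)*80 = 12*80 = 960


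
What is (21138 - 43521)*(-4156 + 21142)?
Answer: -380197638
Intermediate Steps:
(21138 - 43521)*(-4156 + 21142) = -22383*16986 = -380197638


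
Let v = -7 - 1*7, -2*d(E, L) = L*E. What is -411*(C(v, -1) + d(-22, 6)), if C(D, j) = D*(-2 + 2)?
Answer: -27126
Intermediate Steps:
d(E, L) = -E*L/2 (d(E, L) = -L*E/2 = -E*L/2)
v = -14 (v = -7 - 7 = -14)
C(D, j) = 0 (C(D, j) = D*0 = 0)
-411*(C(v, -1) + d(-22, 6)) = -411*(0 - ½*(-22)*6) = -411*(0 + 66) = -411*66 = -27126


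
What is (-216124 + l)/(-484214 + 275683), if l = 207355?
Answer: 8769/208531 ≈ 0.042051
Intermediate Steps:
(-216124 + l)/(-484214 + 275683) = (-216124 + 207355)/(-484214 + 275683) = -8769/(-208531) = -8769*(-1/208531) = 8769/208531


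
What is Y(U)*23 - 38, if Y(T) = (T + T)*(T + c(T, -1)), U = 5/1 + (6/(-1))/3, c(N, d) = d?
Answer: 238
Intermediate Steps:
U = 3 (U = 5*1 + (6*(-1))*(⅓) = 5 - 6*⅓ = 5 - 2 = 3)
Y(T) = 2*T*(-1 + T) (Y(T) = (T + T)*(T - 1) = (2*T)*(-1 + T) = 2*T*(-1 + T))
Y(U)*23 - 38 = (2*3*(-1 + 3))*23 - 38 = (2*3*2)*23 - 38 = 12*23 - 38 = 276 - 38 = 238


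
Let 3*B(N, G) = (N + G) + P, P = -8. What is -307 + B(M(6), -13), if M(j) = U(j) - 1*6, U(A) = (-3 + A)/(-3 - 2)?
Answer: -1581/5 ≈ -316.20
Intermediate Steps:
U(A) = 3/5 - A/5 (U(A) = (-3 + A)/(-5) = (-3 + A)*(-1/5) = 3/5 - A/5)
M(j) = -27/5 - j/5 (M(j) = (3/5 - j/5) - 1*6 = (3/5 - j/5) - 6 = -27/5 - j/5)
B(N, G) = -8/3 + G/3 + N/3 (B(N, G) = ((N + G) - 8)/3 = ((G + N) - 8)/3 = (-8 + G + N)/3 = -8/3 + G/3 + N/3)
-307 + B(M(6), -13) = -307 + (-8/3 + (1/3)*(-13) + (-27/5 - 1/5*6)/3) = -307 + (-8/3 - 13/3 + (-27/5 - 6/5)/3) = -307 + (-8/3 - 13/3 + (1/3)*(-33/5)) = -307 + (-8/3 - 13/3 - 11/5) = -307 - 46/5 = -1581/5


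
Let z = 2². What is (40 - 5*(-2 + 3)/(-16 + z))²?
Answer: 235225/144 ≈ 1633.5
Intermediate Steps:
z = 4
(40 - 5*(-2 + 3)/(-16 + z))² = (40 - 5*(-2 + 3)/(-16 + 4))² = (40 - 5/(-12))² = (40 - 5*(-1)/12)² = (40 - 5*(-1/12))² = (40 + 5/12)² = (485/12)² = 235225/144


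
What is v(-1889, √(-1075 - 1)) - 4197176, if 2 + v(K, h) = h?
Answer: -4197178 + 2*I*√269 ≈ -4.1972e+6 + 32.802*I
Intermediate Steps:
v(K, h) = -2 + h
v(-1889, √(-1075 - 1)) - 4197176 = (-2 + √(-1075 - 1)) - 4197176 = (-2 + √(-1076)) - 4197176 = (-2 + 2*I*√269) - 4197176 = -4197178 + 2*I*√269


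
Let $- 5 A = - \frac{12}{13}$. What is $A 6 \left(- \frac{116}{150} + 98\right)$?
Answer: $\frac{175008}{1625} \approx 107.7$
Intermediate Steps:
$A = \frac{12}{65}$ ($A = - \frac{\left(-12\right) \frac{1}{13}}{5} = \left(- \frac{1}{5}\right) \left(- \frac{12}{13}\right) = \frac{12}{65} \approx 0.18462$)
$A 6 \left(- \frac{116}{150} + 98\right) = \frac{12}{65} \cdot 6 \left(- \frac{116}{150} + 98\right) = \frac{72 \left(\left(-116\right) \frac{1}{150} + 98\right)}{65} = \frac{72 \left(- \frac{58}{75} + 98\right)}{65} = \frac{72}{65} \cdot \frac{7292}{75} = \frac{175008}{1625}$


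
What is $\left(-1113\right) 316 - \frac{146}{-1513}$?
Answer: $- \frac{532134058}{1513} \approx -3.5171 \cdot 10^{5}$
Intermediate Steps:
$\left(-1113\right) 316 - \frac{146}{-1513} = -351708 - - \frac{146}{1513} = -351708 + \frac{146}{1513} = - \frac{532134058}{1513}$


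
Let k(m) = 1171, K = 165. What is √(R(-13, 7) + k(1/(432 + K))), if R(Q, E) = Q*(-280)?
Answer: √4811 ≈ 69.361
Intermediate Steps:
R(Q, E) = -280*Q
√(R(-13, 7) + k(1/(432 + K))) = √(-280*(-13) + 1171) = √(3640 + 1171) = √4811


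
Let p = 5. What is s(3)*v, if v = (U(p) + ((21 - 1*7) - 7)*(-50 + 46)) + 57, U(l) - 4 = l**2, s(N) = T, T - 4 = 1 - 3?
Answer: 116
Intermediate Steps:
T = 2 (T = 4 + (1 - 3) = 4 - 2 = 2)
s(N) = 2
U(l) = 4 + l**2
v = 58 (v = ((4 + 5**2) + ((21 - 1*7) - 7)*(-50 + 46)) + 57 = ((4 + 25) + ((21 - 7) - 7)*(-4)) + 57 = (29 + (14 - 7)*(-4)) + 57 = (29 + 7*(-4)) + 57 = (29 - 28) + 57 = 1 + 57 = 58)
s(3)*v = 2*58 = 116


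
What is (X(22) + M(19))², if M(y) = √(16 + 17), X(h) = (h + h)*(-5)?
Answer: (220 - √33)² ≈ 45905.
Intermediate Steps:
X(h) = -10*h (X(h) = (2*h)*(-5) = -10*h)
M(y) = √33
(X(22) + M(19))² = (-10*22 + √33)² = (-220 + √33)²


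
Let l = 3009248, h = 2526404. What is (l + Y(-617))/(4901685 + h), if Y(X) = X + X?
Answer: 3008014/7428089 ≈ 0.40495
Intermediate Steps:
Y(X) = 2*X
(l + Y(-617))/(4901685 + h) = (3009248 + 2*(-617))/(4901685 + 2526404) = (3009248 - 1234)/7428089 = 3008014*(1/7428089) = 3008014/7428089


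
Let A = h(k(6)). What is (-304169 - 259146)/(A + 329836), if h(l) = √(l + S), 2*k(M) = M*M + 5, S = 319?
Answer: -371603132680/217583573113 + 563315*√1358/217583573113 ≈ -1.7078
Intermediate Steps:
k(M) = 5/2 + M²/2 (k(M) = (M*M + 5)/2 = (M² + 5)/2 = (5 + M²)/2 = 5/2 + M²/2)
h(l) = √(319 + l) (h(l) = √(l + 319) = √(319 + l))
A = √1358/2 (A = √(319 + (5/2 + (½)*6²)) = √(319 + (5/2 + (½)*36)) = √(319 + (5/2 + 18)) = √(319 + 41/2) = √(679/2) = √1358/2 ≈ 18.426)
(-304169 - 259146)/(A + 329836) = (-304169 - 259146)/(√1358/2 + 329836) = -563315/(329836 + √1358/2)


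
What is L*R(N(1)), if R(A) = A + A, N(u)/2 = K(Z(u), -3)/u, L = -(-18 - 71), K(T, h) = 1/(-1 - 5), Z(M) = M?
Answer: -178/3 ≈ -59.333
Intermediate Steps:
K(T, h) = -1/6 (K(T, h) = 1/(-6) = -1/6)
L = 89 (L = -1*(-89) = 89)
N(u) = -1/(3*u) (N(u) = 2*(-1/(6*u)) = -1/(3*u))
R(A) = 2*A
L*R(N(1)) = 89*(2*(-1/3/1)) = 89*(2*(-1/3*1)) = 89*(2*(-1/3)) = 89*(-2/3) = -178/3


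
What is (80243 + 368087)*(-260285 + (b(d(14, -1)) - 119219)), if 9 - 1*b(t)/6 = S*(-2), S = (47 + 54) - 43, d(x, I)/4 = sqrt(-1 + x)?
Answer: -169806780820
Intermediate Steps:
d(x, I) = 4*sqrt(-1 + x)
S = 58 (S = 101 - 43 = 58)
b(t) = 750 (b(t) = 54 - 348*(-2) = 54 - 6*(-116) = 54 + 696 = 750)
(80243 + 368087)*(-260285 + (b(d(14, -1)) - 119219)) = (80243 + 368087)*(-260285 + (750 - 119219)) = 448330*(-260285 - 118469) = 448330*(-378754) = -169806780820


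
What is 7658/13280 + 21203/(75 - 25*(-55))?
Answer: 14633997/962800 ≈ 15.199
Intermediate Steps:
7658/13280 + 21203/(75 - 25*(-55)) = 7658*(1/13280) + 21203/(75 + 1375) = 3829/6640 + 21203/1450 = 14633997/962800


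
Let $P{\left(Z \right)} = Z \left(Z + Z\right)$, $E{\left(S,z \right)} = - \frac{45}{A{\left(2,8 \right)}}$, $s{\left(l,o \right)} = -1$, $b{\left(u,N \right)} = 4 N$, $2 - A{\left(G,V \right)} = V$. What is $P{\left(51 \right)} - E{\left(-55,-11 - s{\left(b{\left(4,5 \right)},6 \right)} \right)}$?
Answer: $\frac{10389}{2} \approx 5194.5$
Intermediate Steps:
$A{\left(G,V \right)} = 2 - V$
$E{\left(S,z \right)} = \frac{15}{2}$ ($E{\left(S,z \right)} = - \frac{45}{2 - 8} = - \frac{45}{-6} = \left(-45\right) \left(- \frac{1}{6}\right) = \frac{15}{2}$)
$P{\left(Z \right)} = 2 Z^{2}$ ($P{\left(Z \right)} = Z 2 Z = 2 Z^{2}$)
$P{\left(51 \right)} - E{\left(-55,-11 - s{\left(b{\left(4,5 \right)},6 \right)} \right)} = 2 \cdot 51^{2} - \frac{15}{2} = 2 \cdot 2601 - \frac{15}{2} = 5202 - \frac{15}{2} = \frac{10389}{2}$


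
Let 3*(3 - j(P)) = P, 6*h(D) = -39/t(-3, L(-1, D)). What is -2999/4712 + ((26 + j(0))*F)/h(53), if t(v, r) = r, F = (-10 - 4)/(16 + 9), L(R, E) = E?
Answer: 201810957/1531400 ≈ 131.78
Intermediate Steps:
F = -14/25 ≈ -0.56000
h(D) = -13/(2*D) (h(D) = (-39/D)/6 = -13/(2*D))
j(P) = 3 - P/3
-2999/4712 + ((26 + j(0))*F)/h(53) = -2999/4712 + ((26 + (3 - ⅓*0))*(-14/25))/((-13/2/53)) = -2999*1/4712 + ((26 + (3 + 0))*(-14/25))/((-13/2*1/53)) = -2999/4712 + ((26 + 3)*(-14/25))/(-13/106) = -2999/4712 + (29*(-14/25))*(-106/13) = -2999/4712 - 406/25*(-106/13) = -2999/4712 + 43036/325 = 201810957/1531400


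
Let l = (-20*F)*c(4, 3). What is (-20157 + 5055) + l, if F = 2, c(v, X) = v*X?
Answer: -15582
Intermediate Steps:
c(v, X) = X*v
l = -480 (l = (-20*2)*(3*4) = -40*12 = -480)
(-20157 + 5055) + l = (-20157 + 5055) - 480 = -15102 - 480 = -15582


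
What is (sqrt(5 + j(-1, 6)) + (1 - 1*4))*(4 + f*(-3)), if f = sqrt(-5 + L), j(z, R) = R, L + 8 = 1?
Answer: -2*(2 - 3*I*sqrt(3))*(3 - sqrt(11)) ≈ 1.2665 - 3.2905*I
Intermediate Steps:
L = -7 (L = -8 + 1 = -7)
f = 2*I*sqrt(3) (f = sqrt(-5 - 7) = sqrt(-12) = 2*I*sqrt(3) ≈ 3.4641*I)
(sqrt(5 + j(-1, 6)) + (1 - 1*4))*(4 + f*(-3)) = (sqrt(5 + 6) + (1 - 1*4))*(4 + (2*I*sqrt(3))*(-3)) = (sqrt(11) + (1 - 4))*(4 - 6*I*sqrt(3)) = (sqrt(11) - 3)*(4 - 6*I*sqrt(3)) = (-3 + sqrt(11))*(4 - 6*I*sqrt(3))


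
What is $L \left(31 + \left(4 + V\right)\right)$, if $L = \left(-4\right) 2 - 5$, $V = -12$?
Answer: $-299$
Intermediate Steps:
$L = -13$ ($L = -8 - 5 = -13$)
$L \left(31 + \left(4 + V\right)\right) = - 13 \left(31 + \left(4 - 12\right)\right) = - 13 \left(31 - 8\right) = \left(-13\right) 23 = -299$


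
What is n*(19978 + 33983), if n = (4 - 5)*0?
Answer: 0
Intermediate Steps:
n = 0 (n = -1*0 = 0)
n*(19978 + 33983) = 0*(19978 + 33983) = 0*53961 = 0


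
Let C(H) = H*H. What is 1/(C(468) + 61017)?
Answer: 1/280041 ≈ 3.5709e-6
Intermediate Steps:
C(H) = H**2
1/(C(468) + 61017) = 1/(468**2 + 61017) = 1/(219024 + 61017) = 1/280041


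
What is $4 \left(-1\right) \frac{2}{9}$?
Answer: $- \frac{8}{9} \approx -0.88889$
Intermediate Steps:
$4 \left(-1\right) \frac{2}{9} = - 4 \cdot 2 \cdot \frac{1}{9} = \left(-4\right) \frac{2}{9} = - \frac{8}{9}$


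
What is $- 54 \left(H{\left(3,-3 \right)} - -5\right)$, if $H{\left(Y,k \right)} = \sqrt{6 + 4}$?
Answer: $-270 - 54 \sqrt{10} \approx -440.76$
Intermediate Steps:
$H{\left(Y,k \right)} = \sqrt{10}$
$- 54 \left(H{\left(3,-3 \right)} - -5\right) = - 54 \left(\sqrt{10} - -5\right) = - 54 \left(\sqrt{10} + 5\right) = - 54 \left(5 + \sqrt{10}\right) = -270 - 54 \sqrt{10}$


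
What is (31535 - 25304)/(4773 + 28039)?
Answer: 6231/32812 ≈ 0.18990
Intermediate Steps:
(31535 - 25304)/(4773 + 28039) = 6231/32812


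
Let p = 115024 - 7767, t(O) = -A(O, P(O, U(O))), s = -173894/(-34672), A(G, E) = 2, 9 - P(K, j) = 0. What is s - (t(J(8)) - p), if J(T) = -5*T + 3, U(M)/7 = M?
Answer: 1859528971/17336 ≈ 1.0726e+5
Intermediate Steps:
U(M) = 7*M
P(K, j) = 9 (P(K, j) = 9 - 1*0 = 9 + 0 = 9)
J(T) = 3 - 5*T
s = 86947/17336 (s = -173894*(-1/34672) = 86947/17336 ≈ 5.0154)
t(O) = -2 (t(O) = -1*2 = -2)
p = 107257
s - (t(J(8)) - p) = 86947/17336 - (-2 - 1*107257) = 86947/17336 - (-2 - 107257) = 86947/17336 - 1*(-107259) = 86947/17336 + 107259 = 1859528971/17336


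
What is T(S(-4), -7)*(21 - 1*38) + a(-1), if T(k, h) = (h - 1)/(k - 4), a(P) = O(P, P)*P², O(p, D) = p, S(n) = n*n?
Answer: 31/3 ≈ 10.333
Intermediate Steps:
S(n) = n²
a(P) = P³ (a(P) = P*P² = P³)
T(k, h) = (-1 + h)/(-4 + k)
T(S(-4), -7)*(21 - 1*38) + a(-1) = ((-1 - 7)/(-4 + (-4)²))*(21 - 1*38) + (-1)³ = (-8/(-4 + 16))*(21 - 38) - 1 = (-8/12)*(-17) - 1 = ((1/12)*(-8))*(-17) - 1 = -⅔*(-17) - 1 = 34/3 - 1 = 31/3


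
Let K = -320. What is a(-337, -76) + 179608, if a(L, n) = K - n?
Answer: 179364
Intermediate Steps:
a(L, n) = -320 - n
a(-337, -76) + 179608 = (-320 - 1*(-76)) + 179608 = (-320 + 76) + 179608 = -244 + 179608 = 179364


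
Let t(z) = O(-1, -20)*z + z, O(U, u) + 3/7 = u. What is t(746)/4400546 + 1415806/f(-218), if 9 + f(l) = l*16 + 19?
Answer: -10903147218625/26783923229 ≈ -407.08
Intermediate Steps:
O(U, u) = -3/7 + u
f(l) = 10 + 16*l (f(l) = -9 + (l*16 + 19) = -9 + (16*l + 19) = -9 + (19 + 16*l) = 10 + 16*l)
t(z) = -136*z/7 (t(z) = (-3/7 - 20)*z + z = -143*z/7 + z = -136*z/7)
t(746)/4400546 + 1415806/f(-218) = -136/7*746/4400546 + 1415806/(10 + 16*(-218)) = -101456/7*1/4400546 + 1415806/(10 - 3488) = -50728/15401911 + 1415806/(-3478) = -50728/15401911 + 1415806*(-1/3478) = -50728/15401911 - 707903/1739 = -10903147218625/26783923229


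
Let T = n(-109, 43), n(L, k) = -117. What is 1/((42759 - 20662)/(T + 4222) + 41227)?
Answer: 4105/169258932 ≈ 2.4253e-5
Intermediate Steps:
T = -117
1/((42759 - 20662)/(T + 4222) + 41227) = 1/((42759 - 20662)/(-117 + 4222) + 41227) = 1/(22097/4105 + 41227) = 1/(169258932/4105) = 4105/169258932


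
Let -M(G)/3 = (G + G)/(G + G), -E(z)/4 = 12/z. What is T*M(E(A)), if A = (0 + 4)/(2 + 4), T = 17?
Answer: -51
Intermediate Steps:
A = ⅔ (A = 4/6 = 4*(⅙) = ⅔ ≈ 0.66667)
E(z) = -48/z
M(G) = -3 (M(G) = -3*(G + G)/(G + G) = -3*2*G/(2*G) = -3*2*G*1/(2*G) = -3*1 = -3)
T*M(E(A)) = 17*(-3) = -51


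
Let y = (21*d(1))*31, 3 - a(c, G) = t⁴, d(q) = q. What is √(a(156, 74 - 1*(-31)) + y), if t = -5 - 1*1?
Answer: I*√642 ≈ 25.338*I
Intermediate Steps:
t = -6 (t = -5 - 1 = -6)
a(c, G) = -1293 (a(c, G) = 3 - 1*(-6)⁴ = 3 - 1*1296 = 3 - 1296 = -1293)
y = 651 (y = (21*1)*31 = 21*31 = 651)
√(a(156, 74 - 1*(-31)) + y) = √(-1293 + 651) = √(-642) = I*√642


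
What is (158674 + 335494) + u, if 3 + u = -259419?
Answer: 234746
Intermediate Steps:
u = -259422 (u = -3 - 259419 = -259422)
(158674 + 335494) + u = (158674 + 335494) - 259422 = 494168 - 259422 = 234746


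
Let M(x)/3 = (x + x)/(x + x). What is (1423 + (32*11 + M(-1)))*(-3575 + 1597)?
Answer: -3516884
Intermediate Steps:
M(x) = 3 (M(x) = 3*((x + x)/(x + x)) = 3*((2*x)/((2*x))) = 3*((2*x)*(1/(2*x))) = 3*1 = 3)
(1423 + (32*11 + M(-1)))*(-3575 + 1597) = (1423 + (32*11 + 3))*(-3575 + 1597) = (1423 + (352 + 3))*(-1978) = (1423 + 355)*(-1978) = 1778*(-1978) = -3516884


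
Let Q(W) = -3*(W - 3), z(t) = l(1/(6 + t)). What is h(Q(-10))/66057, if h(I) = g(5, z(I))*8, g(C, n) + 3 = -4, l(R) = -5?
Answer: -56/66057 ≈ -0.00084775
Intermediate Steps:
z(t) = -5
Q(W) = 9 - 3*W (Q(W) = -3*(-3 + W) = 9 - 3*W)
g(C, n) = -7 (g(C, n) = -3 - 4 = -7)
h(I) = -56 (h(I) = -7*8 = -56)
h(Q(-10))/66057 = -56/66057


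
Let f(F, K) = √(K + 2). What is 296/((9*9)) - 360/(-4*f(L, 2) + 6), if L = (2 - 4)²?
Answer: 14876/81 ≈ 183.65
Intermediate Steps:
L = 4 (L = (-2)² = 4)
f(F, K) = √(2 + K)
296/((9*9)) - 360/(-4*f(L, 2) + 6) = 296/((9*9)) - 360/(-4*√(2 + 2) + 6) = 296/81 - 360/(-4*√4 + 6) = 296*(1/81) - 360/(-4*2 + 6) = 296/81 - 360/(-8 + 6) = 296/81 - 360/(-2) = 296/81 - 360*(-½) = 296/81 + 180 = 14876/81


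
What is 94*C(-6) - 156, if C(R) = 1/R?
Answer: -515/3 ≈ -171.67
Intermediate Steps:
94*C(-6) - 156 = 94/(-6) - 156 = 94*(-⅙) - 156 = -47/3 - 156 = -515/3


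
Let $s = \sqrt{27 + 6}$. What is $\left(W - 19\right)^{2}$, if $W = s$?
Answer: $\left(19 - \sqrt{33}\right)^{2} \approx 175.71$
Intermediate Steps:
$s = \sqrt{33} \approx 5.7446$
$W = \sqrt{33} \approx 5.7446$
$\left(W - 19\right)^{2} = \left(\sqrt{33} - 19\right)^{2} = \left(-19 + \sqrt{33}\right)^{2}$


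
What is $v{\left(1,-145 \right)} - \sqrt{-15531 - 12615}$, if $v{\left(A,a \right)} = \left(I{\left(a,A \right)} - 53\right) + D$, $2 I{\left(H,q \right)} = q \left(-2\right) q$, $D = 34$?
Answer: $-20 - i \sqrt{28146} \approx -20.0 - 167.77 i$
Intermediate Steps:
$I{\left(H,q \right)} = - q^{2}$ ($I{\left(H,q \right)} = \frac{q \left(-2\right) q}{2} = \frac{- 2 q q}{2} = \frac{\left(-2\right) q^{2}}{2} = - q^{2}$)
$v{\left(A,a \right)} = -19 - A^{2}$ ($v{\left(A,a \right)} = \left(- A^{2} - 53\right) + 34 = \left(-53 - A^{2}\right) + 34 = -19 - A^{2}$)
$v{\left(1,-145 \right)} - \sqrt{-15531 - 12615} = \left(-19 - 1^{2}\right) - \sqrt{-15531 - 12615} = \left(-19 - 1\right) - \sqrt{-28146} = \left(-19 - 1\right) - i \sqrt{28146} = -20 - i \sqrt{28146}$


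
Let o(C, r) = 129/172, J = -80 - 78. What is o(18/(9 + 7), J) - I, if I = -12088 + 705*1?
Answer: 45535/4 ≈ 11384.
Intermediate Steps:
J = -158
I = -11383 (I = -12088 + 705 = -11383)
o(C, r) = ¾ (o(C, r) = 129*(1/172) = ¾)
o(18/(9 + 7), J) - I = ¾ - 1*(-11383) = ¾ + 11383 = 45535/4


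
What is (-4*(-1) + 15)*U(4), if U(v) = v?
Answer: 76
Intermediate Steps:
(-4*(-1) + 15)*U(4) = (-4*(-1) + 15)*4 = (4 + 15)*4 = 19*4 = 76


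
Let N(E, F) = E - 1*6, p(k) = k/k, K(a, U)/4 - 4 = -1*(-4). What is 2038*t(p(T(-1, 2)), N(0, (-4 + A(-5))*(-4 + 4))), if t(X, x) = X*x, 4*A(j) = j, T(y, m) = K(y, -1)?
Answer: -12228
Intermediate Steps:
K(a, U) = 32 (K(a, U) = 16 + 4*(-1*(-4)) = 16 + 4*4 = 16 + 16 = 32)
T(y, m) = 32
p(k) = 1
A(j) = j/4
N(E, F) = -6 + E (N(E, F) = E - 6 = -6 + E)
2038*t(p(T(-1, 2)), N(0, (-4 + A(-5))*(-4 + 4))) = 2038*(1*(-6 + 0)) = 2038*(1*(-6)) = 2038*(-6) = -12228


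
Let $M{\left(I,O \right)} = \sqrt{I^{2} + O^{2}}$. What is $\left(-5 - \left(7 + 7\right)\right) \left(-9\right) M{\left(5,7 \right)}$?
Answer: $171 \sqrt{74} \approx 1471.0$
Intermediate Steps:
$\left(-5 - \left(7 + 7\right)\right) \left(-9\right) M{\left(5,7 \right)} = \left(-5 - \left(7 + 7\right)\right) \left(-9\right) \sqrt{5^{2} + 7^{2}} = \left(-5 - 14\right) \left(-9\right) \sqrt{25 + 49} = \left(-5 - 14\right) \left(-9\right) \sqrt{74} = \left(-19\right) \left(-9\right) \sqrt{74} = 171 \sqrt{74}$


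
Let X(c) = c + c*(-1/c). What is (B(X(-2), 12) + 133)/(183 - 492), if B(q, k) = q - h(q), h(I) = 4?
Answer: -42/103 ≈ -0.40777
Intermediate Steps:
X(c) = -1 + c (X(c) = c - 1 = -1 + c)
B(q, k) = -4 + q (B(q, k) = q - 1*4 = q - 4 = -4 + q)
(B(X(-2), 12) + 133)/(183 - 492) = ((-4 + (-1 - 2)) + 133)/(183 - 492) = ((-4 - 3) + 133)/(-309) = (-7 + 133)*(-1/309) = 126*(-1/309) = -42/103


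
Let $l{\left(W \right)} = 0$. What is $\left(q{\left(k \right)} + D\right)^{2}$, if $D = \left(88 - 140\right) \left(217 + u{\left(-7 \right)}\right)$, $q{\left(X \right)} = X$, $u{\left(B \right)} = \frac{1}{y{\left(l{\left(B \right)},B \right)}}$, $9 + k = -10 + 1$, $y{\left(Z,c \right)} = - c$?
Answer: $\frac{6267255556}{49} \approx 1.279 \cdot 10^{8}$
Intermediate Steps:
$k = -18$ ($k = -9 + \left(-10 + 1\right) = -9 - 9 = -18$)
$u{\left(B \right)} = - \frac{1}{B}$ ($u{\left(B \right)} = \frac{1}{\left(-1\right) B} = - \frac{1}{B}$)
$D = - \frac{79040}{7}$ ($D = \left(88 - 140\right) \left(217 - \frac{1}{-7}\right) = - 52 \left(217 - - \frac{1}{7}\right) = - 52 \left(217 + \frac{1}{7}\right) = \left(-52\right) \frac{1520}{7} = - \frac{79040}{7} \approx -11291.0$)
$\left(q{\left(k \right)} + D\right)^{2} = \left(-18 - \frac{79040}{7}\right)^{2} = \left(- \frac{79166}{7}\right)^{2} = \frac{6267255556}{49}$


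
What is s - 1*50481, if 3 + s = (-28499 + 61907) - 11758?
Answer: -28834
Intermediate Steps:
s = 21647 (s = -3 + ((-28499 + 61907) - 11758) = -3 + (33408 - 11758) = -3 + 21650 = 21647)
s - 1*50481 = 21647 - 1*50481 = 21647 - 50481 = -28834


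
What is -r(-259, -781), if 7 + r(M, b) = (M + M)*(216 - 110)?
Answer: 54915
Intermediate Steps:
r(M, b) = -7 + 212*M (r(M, b) = -7 + (M + M)*(216 - 110) = -7 + (2*M)*106 = -7 + 212*M)
-r(-259, -781) = -(-7 + 212*(-259)) = -(-7 - 54908) = -1*(-54915) = 54915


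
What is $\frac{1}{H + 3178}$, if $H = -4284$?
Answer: $- \frac{1}{1106} \approx -0.00090416$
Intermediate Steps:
$\frac{1}{H + 3178} = \frac{1}{-4284 + 3178} = \frac{1}{-1106} = - \frac{1}{1106}$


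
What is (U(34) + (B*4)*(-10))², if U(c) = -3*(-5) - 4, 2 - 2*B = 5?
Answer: 5041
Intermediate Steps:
B = -3/2 (B = 1 - ½*5 = 1 - 5/2 = -3/2 ≈ -1.5000)
U(c) = 11 (U(c) = 15 - 4 = 11)
(U(34) + (B*4)*(-10))² = (11 - 3/2*4*(-10))² = (11 - 6*(-10))² = (11 + 60)² = 71² = 5041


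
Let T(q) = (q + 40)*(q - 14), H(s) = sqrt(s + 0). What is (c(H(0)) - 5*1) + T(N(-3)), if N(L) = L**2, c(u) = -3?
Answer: -253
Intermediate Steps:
H(s) = sqrt(s)
T(q) = (-14 + q)*(40 + q) (T(q) = (40 + q)*(-14 + q) = (-14 + q)*(40 + q))
(c(H(0)) - 5*1) + T(N(-3)) = (-3 - 5*1) + (-560 + ((-3)**2)**2 + 26*(-3)**2) = (-3 - 5) + (-560 + 9**2 + 26*9) = -8 + (-560 + 81 + 234) = -8 - 245 = -253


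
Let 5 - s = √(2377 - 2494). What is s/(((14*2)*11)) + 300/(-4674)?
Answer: -11505/239932 - 3*I*√13/308 ≈ -0.047951 - 0.035119*I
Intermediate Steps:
s = 5 - 3*I*√13 (s = 5 - √(2377 - 2494) = 5 - √(-117) = 5 - 3*I*√13 ≈ 5.0 - 10.817*I)
s/(((14*2)*11)) + 300/(-4674) = (5 - 3*I*√13)/(((14*2)*11)) + 300/(-4674) = (5 - 3*I*√13)/((28*11)) + 300*(-1/4674) = (5 - 3*I*√13)/308 - 50/779 = (5 - 3*I*√13)*(1/308) - 50/779 = (5/308 - 3*I*√13/308) - 50/779 = -11505/239932 - 3*I*√13/308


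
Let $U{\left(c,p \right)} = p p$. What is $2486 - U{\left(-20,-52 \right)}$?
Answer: $-218$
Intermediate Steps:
$U{\left(c,p \right)} = p^{2}$
$2486 - U{\left(-20,-52 \right)} = 2486 - \left(-52\right)^{2} = 2486 - 2704 = -218$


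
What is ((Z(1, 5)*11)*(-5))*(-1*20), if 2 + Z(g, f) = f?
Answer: 3300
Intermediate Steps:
Z(g, f) = -2 + f
((Z(1, 5)*11)*(-5))*(-1*20) = (((-2 + 5)*11)*(-5))*(-1*20) = ((3*11)*(-5))*(-20) = (33*(-5))*(-20) = -165*(-20) = 3300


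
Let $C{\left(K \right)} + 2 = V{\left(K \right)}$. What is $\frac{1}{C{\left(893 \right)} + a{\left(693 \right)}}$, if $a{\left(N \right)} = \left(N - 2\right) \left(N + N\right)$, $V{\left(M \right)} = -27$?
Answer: $\frac{1}{957697} \approx 1.0442 \cdot 10^{-6}$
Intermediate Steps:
$C{\left(K \right)} = -29$ ($C{\left(K \right)} = -2 - 27 = -29$)
$a{\left(N \right)} = 2 N \left(-2 + N\right)$ ($a{\left(N \right)} = \left(-2 + N\right) 2 N = 2 N \left(-2 + N\right)$)
$\frac{1}{C{\left(893 \right)} + a{\left(693 \right)}} = \frac{1}{-29 + 2 \cdot 693 \left(-2 + 693\right)} = \frac{1}{-29 + 2 \cdot 693 \cdot 691} = \frac{1}{-29 + 957726} = \frac{1}{957697}$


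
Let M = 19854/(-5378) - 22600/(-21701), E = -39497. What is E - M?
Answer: -2304652849106/58353989 ≈ -39494.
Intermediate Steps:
M = -154654427/58353989 (M = 19854*(-1/5378) - 22600*(-1/21701) = -9927/2689 + 22600/21701 = -154654427/58353989 ≈ -2.6503)
E - M = -39497 - 1*(-154654427/58353989) = -39497 + 154654427/58353989 = -2304652849106/58353989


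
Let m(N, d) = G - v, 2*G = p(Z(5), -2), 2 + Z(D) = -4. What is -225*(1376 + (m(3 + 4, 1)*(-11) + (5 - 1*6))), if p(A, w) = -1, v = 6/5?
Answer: -627165/2 ≈ -3.1358e+5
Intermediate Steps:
Z(D) = -6 (Z(D) = -2 - 4 = -6)
v = 6/5 (v = 6*(1/5) = 6/5 ≈ 1.2000)
G = -1/2 (G = (1/2)*(-1) = -1/2 ≈ -0.50000)
m(N, d) = -17/10 (m(N, d) = -1/2 - 1*6/5 = -1/2 - 6/5 = -17/10)
-225*(1376 + (m(3 + 4, 1)*(-11) + (5 - 1*6))) = -225*(1376 + (-17/10*(-11) + (5 - 1*6))) = -225*(1376 + (187/10 + (5 - 6))) = -225*(1376 + (187/10 - 1)) = -225*(1376 + 177/10) = -225*13937/10 = -627165/2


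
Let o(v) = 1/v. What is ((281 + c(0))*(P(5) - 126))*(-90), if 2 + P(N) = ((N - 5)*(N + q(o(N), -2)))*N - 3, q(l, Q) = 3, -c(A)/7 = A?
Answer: 3312990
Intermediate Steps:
c(A) = -7*A
o(v) = 1/v
P(N) = -5 + N*(-5 + N)*(3 + N) (P(N) = -2 + (((N - 5)*(N + 3))*N - 3) = -2 + (((-5 + N)*(3 + N))*N - 3) = -2 + (N*(-5 + N)*(3 + N) - 3) = -2 + (-3 + N*(-5 + N)*(3 + N)) = -5 + N*(-5 + N)*(3 + N))
((281 + c(0))*(P(5) - 126))*(-90) = ((281 - 7*0)*((-5 + 5**3 - 15*5 - 2*5**2) - 126))*(-90) = ((281 + 0)*((-5 + 125 - 75 - 2*25) - 126))*(-90) = (281*((-5 + 125 - 75 - 50) - 126))*(-90) = (281*(-5 - 126))*(-90) = (281*(-131))*(-90) = -36811*(-90) = 3312990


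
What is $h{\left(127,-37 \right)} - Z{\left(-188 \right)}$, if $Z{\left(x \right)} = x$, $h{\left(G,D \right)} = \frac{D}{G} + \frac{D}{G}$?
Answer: $\frac{23802}{127} \approx 187.42$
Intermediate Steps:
$h{\left(G,D \right)} = \frac{2 D}{G}$
$h{\left(127,-37 \right)} - Z{\left(-188 \right)} = 2 \left(-37\right) \frac{1}{127} - -188 = 2 \left(-37\right) \frac{1}{127} + 188 = - \frac{74}{127} + 188 = \frac{23802}{127}$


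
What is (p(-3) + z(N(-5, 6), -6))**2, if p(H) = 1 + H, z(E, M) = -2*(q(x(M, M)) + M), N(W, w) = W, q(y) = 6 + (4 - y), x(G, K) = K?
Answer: 484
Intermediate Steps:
q(y) = 10 - y
z(E, M) = -20 (z(E, M) = -2*((10 - M) + M) = -2*10 = -20)
(p(-3) + z(N(-5, 6), -6))**2 = ((1 - 3) - 20)**2 = (-2 - 20)**2 = (-22)**2 = 484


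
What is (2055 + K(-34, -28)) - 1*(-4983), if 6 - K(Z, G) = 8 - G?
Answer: 7008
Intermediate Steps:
K(Z, G) = -2 + G (K(Z, G) = 6 - (8 - G) = 6 + (-8 + G) = -2 + G)
(2055 + K(-34, -28)) - 1*(-4983) = (2055 + (-2 - 28)) - 1*(-4983) = (2055 - 30) + 4983 = 2025 + 4983 = 7008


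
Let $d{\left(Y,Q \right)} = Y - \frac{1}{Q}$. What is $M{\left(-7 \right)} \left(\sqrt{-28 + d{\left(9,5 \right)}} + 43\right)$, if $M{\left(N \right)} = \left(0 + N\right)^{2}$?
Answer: $2107 + \frac{196 i \sqrt{30}}{5} \approx 2107.0 + 214.71 i$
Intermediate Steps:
$M{\left(N \right)} = N^{2}$
$M{\left(-7 \right)} \left(\sqrt{-28 + d{\left(9,5 \right)}} + 43\right) = \left(-7\right)^{2} \left(\sqrt{-28 + \left(9 - \frac{1}{5}\right)} + 43\right) = 49 \left(\sqrt{-28 + \left(9 - \frac{1}{5}\right)} + 43\right) = 49 \left(\sqrt{-28 + \frac{44}{5}} + 43\right) = 49 \left(\sqrt{- \frac{96}{5}} + 43\right) = 49 \left(\frac{4 i \sqrt{30}}{5} + 43\right) = 49 \left(43 + \frac{4 i \sqrt{30}}{5}\right) = 2107 + \frac{196 i \sqrt{30}}{5}$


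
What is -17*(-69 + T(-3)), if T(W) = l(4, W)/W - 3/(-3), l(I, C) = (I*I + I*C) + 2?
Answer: 1190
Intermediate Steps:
l(I, C) = 2 + I² + C*I (l(I, C) = (I² + C*I) + 2 = 2 + I² + C*I)
T(W) = 1 + (18 + 4*W)/W (T(W) = (2 + 4² + W*4)/W - 3/(-3) = (2 + 16 + 4*W)/W - 3*(-⅓) = (18 + 4*W)/W + 1 = 1 + (18 + 4*W)/W)
-17*(-69 + T(-3)) = -17*(-69 + (5 + 18/(-3))) = -17*(-69 + (5 + 18*(-⅓))) = -17*(-69 + (5 - 6)) = -17*(-69 - 1) = -17*(-70) = 1190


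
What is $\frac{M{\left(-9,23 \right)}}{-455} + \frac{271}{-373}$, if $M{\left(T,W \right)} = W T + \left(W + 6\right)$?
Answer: $- \frac{56911}{169715} \approx -0.33533$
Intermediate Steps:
$M{\left(T,W \right)} = 6 + W + T W$ ($M{\left(T,W \right)} = T W + \left(6 + W\right) = 6 + W + T W$)
$\frac{M{\left(-9,23 \right)}}{-455} + \frac{271}{-373} = \frac{6 + 23 - 207}{-455} + \frac{271}{-373} = \left(6 + 23 - 207\right) \left(- \frac{1}{455}\right) + 271 \left(- \frac{1}{373}\right) = \left(-178\right) \left(- \frac{1}{455}\right) - \frac{271}{373} = \frac{178}{455} - \frac{271}{373} = - \frac{56911}{169715}$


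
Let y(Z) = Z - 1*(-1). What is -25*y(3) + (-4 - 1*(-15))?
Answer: -89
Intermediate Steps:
y(Z) = 1 + Z (y(Z) = Z + 1 = 1 + Z)
-25*y(3) + (-4 - 1*(-15)) = -25*(1 + 3) + (-4 - 1*(-15)) = -25*4 + (-4 + 15) = -100 + 11 = -89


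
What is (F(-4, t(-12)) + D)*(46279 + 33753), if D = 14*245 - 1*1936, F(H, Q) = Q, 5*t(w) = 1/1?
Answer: 597919072/5 ≈ 1.1958e+8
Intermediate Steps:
t(w) = 1/5 (t(w) = (1/1)/5 = (1*1)/5 = (1/5)*1 = 1/5)
D = 1494 (D = 3430 - 1936 = 1494)
(F(-4, t(-12)) + D)*(46279 + 33753) = (1/5 + 1494)*(46279 + 33753) = (7471/5)*80032 = 597919072/5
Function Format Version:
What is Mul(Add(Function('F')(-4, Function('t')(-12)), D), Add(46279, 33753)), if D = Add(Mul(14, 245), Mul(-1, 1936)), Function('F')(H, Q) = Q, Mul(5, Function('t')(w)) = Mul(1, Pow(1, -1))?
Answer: Rational(597919072, 5) ≈ 1.1958e+8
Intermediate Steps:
Function('t')(w) = Rational(1, 5) (Function('t')(w) = Mul(Rational(1, 5), Mul(1, Pow(1, -1))) = Mul(Rational(1, 5), Mul(1, 1)) = Mul(Rational(1, 5), 1) = Rational(1, 5))
D = 1494 (D = Add(3430, -1936) = 1494)
Mul(Add(Function('F')(-4, Function('t')(-12)), D), Add(46279, 33753)) = Mul(Add(Rational(1, 5), 1494), Add(46279, 33753)) = Mul(Rational(7471, 5), 80032) = Rational(597919072, 5)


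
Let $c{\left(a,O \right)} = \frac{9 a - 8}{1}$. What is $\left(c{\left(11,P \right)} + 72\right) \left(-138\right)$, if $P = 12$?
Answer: $-22494$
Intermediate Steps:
$c{\left(a,O \right)} = -8 + 9 a$ ($c{\left(a,O \right)} = \left(-8 + 9 a\right) 1 = -8 + 9 a$)
$\left(c{\left(11,P \right)} + 72\right) \left(-138\right) = \left(\left(-8 + 9 \cdot 11\right) + 72\right) \left(-138\right) = \left(\left(-8 + 99\right) + 72\right) \left(-138\right) = \left(91 + 72\right) \left(-138\right) = 163 \left(-138\right) = -22494$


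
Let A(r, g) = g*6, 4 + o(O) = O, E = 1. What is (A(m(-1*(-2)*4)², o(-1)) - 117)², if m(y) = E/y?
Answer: 21609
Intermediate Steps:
m(y) = 1/y
o(O) = -4 + O
A(r, g) = 6*g
(A(m(-1*(-2)*4)², o(-1)) - 117)² = (6*(-4 - 1) - 117)² = (6*(-5) - 117)² = (-30 - 117)² = (-147)² = 21609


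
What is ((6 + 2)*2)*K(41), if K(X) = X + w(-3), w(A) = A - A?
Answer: 656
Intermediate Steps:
w(A) = 0
K(X) = X (K(X) = X + 0 = X)
((6 + 2)*2)*K(41) = ((6 + 2)*2)*41 = (8*2)*41 = 16*41 = 656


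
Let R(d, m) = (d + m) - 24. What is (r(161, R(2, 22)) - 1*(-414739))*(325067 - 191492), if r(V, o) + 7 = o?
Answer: 55397826900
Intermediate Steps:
R(d, m) = -24 + d + m
r(V, o) = -7 + o
(r(161, R(2, 22)) - 1*(-414739))*(325067 - 191492) = ((-7 + (-24 + 2 + 22)) - 1*(-414739))*(325067 - 191492) = ((-7 + 0) + 414739)*133575 = (-7 + 414739)*133575 = 414732*133575 = 55397826900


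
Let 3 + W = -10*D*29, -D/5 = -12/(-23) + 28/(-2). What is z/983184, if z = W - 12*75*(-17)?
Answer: -97669/22613232 ≈ -0.0043191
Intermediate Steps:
D = 1550/23 (D = -5*(-12/(-23) + 28/(-2)) = -5*(-12*(-1/23) + 28*(-1/2)) = -5*(12/23 - 14) = -5*(-310/23) = 1550/23 ≈ 67.391)
W = -449569/23 (W = -3 - 10*1550/23*29 = -3 - 15500/23*29 = -3 - 449500/23 = -449569/23 ≈ -19546.)
z = -97669/23 (z = -449569/23 - 12*75*(-17) = -449569/23 - 900*(-17) = -449569/23 - 1*(-15300) = -449569/23 + 15300 = -97669/23 ≈ -4246.5)
z/983184 = -97669/23/983184 = -97669/23*1/983184 = -97669/22613232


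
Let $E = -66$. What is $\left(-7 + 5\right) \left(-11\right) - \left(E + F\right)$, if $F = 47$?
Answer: $41$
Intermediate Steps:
$\left(-7 + 5\right) \left(-11\right) - \left(E + F\right) = \left(-7 + 5\right) \left(-11\right) - \left(-66 + 47\right) = \left(-2\right) \left(-11\right) - -19 = 22 + 19 = 41$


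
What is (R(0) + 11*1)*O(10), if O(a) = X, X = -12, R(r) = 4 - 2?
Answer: -156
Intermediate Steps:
R(r) = 2
O(a) = -12
(R(0) + 11*1)*O(10) = (2 + 11*1)*(-12) = (2 + 11)*(-12) = 13*(-12) = -156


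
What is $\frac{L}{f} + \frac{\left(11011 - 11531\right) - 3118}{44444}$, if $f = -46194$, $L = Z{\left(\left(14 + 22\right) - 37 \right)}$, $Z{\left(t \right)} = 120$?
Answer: $- \frac{14448921}{171087178} \approx -0.084454$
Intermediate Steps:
$L = 120$
$\frac{L}{f} + \frac{\left(11011 - 11531\right) - 3118}{44444} = \frac{120}{-46194} + \frac{\left(11011 - 11531\right) - 3118}{44444} = 120 \left(- \frac{1}{46194}\right) + \left(-520 - 3118\right) \frac{1}{44444} = - \frac{20}{7699} - \frac{1819}{22222} = - \frac{14448921}{171087178}$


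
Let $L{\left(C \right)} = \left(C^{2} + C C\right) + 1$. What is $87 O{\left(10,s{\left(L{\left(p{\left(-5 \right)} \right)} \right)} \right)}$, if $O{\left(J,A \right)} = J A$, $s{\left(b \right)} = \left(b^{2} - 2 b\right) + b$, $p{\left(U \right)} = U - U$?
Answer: $0$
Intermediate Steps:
$p{\left(U \right)} = 0$
$L{\left(C \right)} = 1 + 2 C^{2}$ ($L{\left(C \right)} = \left(C^{2} + C^{2}\right) + 1 = 2 C^{2} + 1 = 1 + 2 C^{2}$)
$s{\left(b \right)} = b^{2} - b$
$O{\left(J,A \right)} = A J$
$87 O{\left(10,s{\left(L{\left(p{\left(-5 \right)} \right)} \right)} \right)} = 87 \left(1 + 2 \cdot 0^{2}\right) \left(-1 + \left(1 + 2 \cdot 0^{2}\right)\right) 10 = 87 \left(1 + 2 \cdot 0\right) \left(-1 + \left(1 + 2 \cdot 0\right)\right) 10 = 87 \left(1 + 0\right) \left(-1 + \left(1 + 0\right)\right) 10 = 87 \cdot 1 \left(-1 + 1\right) 10 = 87 \cdot 1 \cdot 0 \cdot 10 = 87 \cdot 0 \cdot 10 = 87 \cdot 0 = 0$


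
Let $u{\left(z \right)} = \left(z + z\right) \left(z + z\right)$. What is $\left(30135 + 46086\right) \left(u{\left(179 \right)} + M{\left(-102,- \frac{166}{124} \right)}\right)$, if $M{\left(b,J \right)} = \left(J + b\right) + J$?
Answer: $\frac{302585098419}{31} \approx 9.7608 \cdot 10^{9}$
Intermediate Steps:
$u{\left(z \right)} = 4 z^{2}$ ($u{\left(z \right)} = 2 z 2 z = 4 z^{2}$)
$M{\left(b,J \right)} = b + 2 J$
$\left(30135 + 46086\right) \left(u{\left(179 \right)} + M{\left(-102,- \frac{166}{124} \right)}\right) = \left(30135 + 46086\right) \left(4 \cdot 179^{2} - \left(102 - 2 \left(- \frac{166}{124}\right)\right)\right) = 76221 \left(4 \cdot 32041 - \left(102 - 2 \left(\left(-166\right) \frac{1}{124}\right)\right)\right) = 76221 \left(128164 + \left(-102 + 2 \left(- \frac{83}{62}\right)\right)\right) = 76221 \left(128164 - \frac{3245}{31}\right) = 76221 \cdot \frac{3969839}{31} = \frac{302585098419}{31}$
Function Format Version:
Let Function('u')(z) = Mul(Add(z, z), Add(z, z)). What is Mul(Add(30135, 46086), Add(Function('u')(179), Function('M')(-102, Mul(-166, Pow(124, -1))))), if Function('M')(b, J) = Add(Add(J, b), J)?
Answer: Rational(302585098419, 31) ≈ 9.7608e+9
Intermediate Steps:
Function('u')(z) = Mul(4, Pow(z, 2)) (Function('u')(z) = Mul(Mul(2, z), Mul(2, z)) = Mul(4, Pow(z, 2)))
Function('M')(b, J) = Add(b, Mul(2, J))
Mul(Add(30135, 46086), Add(Function('u')(179), Function('M')(-102, Mul(-166, Pow(124, -1))))) = Mul(Add(30135, 46086), Add(Mul(4, Pow(179, 2)), Add(-102, Mul(2, Mul(-166, Pow(124, -1)))))) = Mul(76221, Add(Mul(4, 32041), Add(-102, Mul(2, Mul(-166, Rational(1, 124)))))) = Mul(76221, Add(128164, Add(-102, Mul(2, Rational(-83, 62))))) = Mul(76221, Add(128164, Add(-102, Rational(-83, 31)))) = Mul(76221, Add(128164, Rational(-3245, 31))) = Mul(76221, Rational(3969839, 31)) = Rational(302585098419, 31)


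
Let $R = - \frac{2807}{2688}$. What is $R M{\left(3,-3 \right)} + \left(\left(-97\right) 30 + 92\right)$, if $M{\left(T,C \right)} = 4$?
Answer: $- \frac{270929}{96} \approx -2822.2$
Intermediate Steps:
$R = - \frac{401}{384}$ ($R = \left(-2807\right) \frac{1}{2688} = - \frac{401}{384} \approx -1.0443$)
$R M{\left(3,-3 \right)} + \left(\left(-97\right) 30 + 92\right) = \left(- \frac{401}{384}\right) 4 + \left(\left(-97\right) 30 + 92\right) = - \frac{401}{96} + \left(-2910 + 92\right) = - \frac{401}{96} - 2818 = - \frac{270929}{96}$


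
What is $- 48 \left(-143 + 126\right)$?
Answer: $816$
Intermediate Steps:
$- 48 \left(-143 + 126\right) = \left(-48\right) \left(-17\right) = 816$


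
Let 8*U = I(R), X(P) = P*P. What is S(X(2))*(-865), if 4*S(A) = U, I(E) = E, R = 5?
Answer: -4325/32 ≈ -135.16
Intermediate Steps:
X(P) = P²
U = 5/8 (U = (⅛)*5 = 5/8 ≈ 0.62500)
S(A) = 5/32 (S(A) = (¼)*(5/8) = 5/32)
S(X(2))*(-865) = (5/32)*(-865) = -4325/32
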